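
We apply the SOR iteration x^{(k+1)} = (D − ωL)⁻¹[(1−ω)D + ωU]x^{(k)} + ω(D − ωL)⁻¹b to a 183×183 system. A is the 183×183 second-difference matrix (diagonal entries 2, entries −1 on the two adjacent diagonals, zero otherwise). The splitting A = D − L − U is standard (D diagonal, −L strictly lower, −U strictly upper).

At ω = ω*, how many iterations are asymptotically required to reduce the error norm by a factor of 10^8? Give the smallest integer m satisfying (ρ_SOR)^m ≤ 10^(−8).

spectrum of D⁻¹(L+U) = {cos(kπ/184) : 1≤k≤183}; ρ_J = cos(π/184) = 0.9998542.
√(1 − cos²(π/184)) = sin(π/184) ≈ 0.0170730.
Young: ω* = 2/(1+√(1−ρ_J²)) = 2/(1+0.0170730) = 2/1.0170730 = 1.9664272.
ρ_SOR = ω* − 1 ≈ 0.9664272.
Need (0.9664272)^m ≤ 10^(−8): m ≥ 8·ln10/|ln 0.9664272| = 18.4207/0.0341493 = 539.417 ⇒ m = 540.

m = 540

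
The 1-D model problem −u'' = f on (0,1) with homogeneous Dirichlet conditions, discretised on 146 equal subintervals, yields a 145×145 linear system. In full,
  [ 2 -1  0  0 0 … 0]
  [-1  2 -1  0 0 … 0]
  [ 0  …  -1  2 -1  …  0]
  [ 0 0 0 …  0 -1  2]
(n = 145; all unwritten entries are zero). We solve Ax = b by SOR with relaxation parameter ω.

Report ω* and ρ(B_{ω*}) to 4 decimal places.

ω* = 1.9579, ρ_SOR = 0.9579

n=145: λ(B_J) = 1 − λ(A)/2 = cos(kπ/146); k=1 gives ρ_J = 0.9998.
root = sin(π/146) = 0.02152  (since 1−cos² = sin²).
Then 2/(1+√(1−ρ_J²)) = 2/(1+0.02152); ω* = 2/1.02152 = 1.9579.
and ρ(B_{ω*}) = 1.9579 − 1 = 0.9579.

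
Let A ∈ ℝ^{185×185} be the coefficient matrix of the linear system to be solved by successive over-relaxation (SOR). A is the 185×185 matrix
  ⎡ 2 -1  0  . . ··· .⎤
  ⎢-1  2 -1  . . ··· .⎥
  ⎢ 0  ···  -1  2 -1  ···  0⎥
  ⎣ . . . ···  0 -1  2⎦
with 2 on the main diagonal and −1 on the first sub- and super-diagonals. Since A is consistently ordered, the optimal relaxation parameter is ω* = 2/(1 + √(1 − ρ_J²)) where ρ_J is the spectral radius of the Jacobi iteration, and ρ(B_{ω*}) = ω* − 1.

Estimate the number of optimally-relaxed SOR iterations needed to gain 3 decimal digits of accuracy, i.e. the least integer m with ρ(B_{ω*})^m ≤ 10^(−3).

m = 205

ρ_J = max_k |cos(kπ/186)| = cos(π/186) = 0.9998574
√(1−ρ_J²) simplifies to sin(π/186) = 0.0168895.
So ω* = 2/1.0168895 = 1.9667820 (Young).
ρ_SOR = ω* − 1 ≈ 0.9667820.
Need (0.9667820)^m ≤ 10^(−3): m ≥ 3·ln10/|ln 0.9667820| = 6.90776/0.0337822 = 204.479 ⇒ m = 205.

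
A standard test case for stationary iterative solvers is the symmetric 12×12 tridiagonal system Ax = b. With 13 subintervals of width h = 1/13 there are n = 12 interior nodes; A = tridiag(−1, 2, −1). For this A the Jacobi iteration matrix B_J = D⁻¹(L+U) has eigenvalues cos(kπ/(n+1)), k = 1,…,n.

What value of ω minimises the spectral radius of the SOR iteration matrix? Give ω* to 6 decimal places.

B_J for the 12×12 system has eigenvalues cos(kπ/13); ρ_J = cos(π/13) = 0.970942.
√(1 − cos²(π/13)) = sin(π/13) ≈ 0.2393157.
[ω*] 2 ÷ (1 + 0.2393157) = 2 ÷ 1.2393157 = 1.613794.
[ρ_SOR] ω* − 1 = 0.613794.

ω* = 1.613794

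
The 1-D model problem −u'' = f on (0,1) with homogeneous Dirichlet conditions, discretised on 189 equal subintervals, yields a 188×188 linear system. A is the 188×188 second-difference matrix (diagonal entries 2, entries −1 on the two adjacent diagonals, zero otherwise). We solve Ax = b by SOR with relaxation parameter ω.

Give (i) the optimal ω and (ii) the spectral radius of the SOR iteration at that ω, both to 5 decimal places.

ω* = 1.96730, ρ_SOR = 0.96730

[ρ_J] n=188: ρ(B_J) = cos(π/(n+1)) = cos(π/189) = 0.99986.
√(1−ρ_J²) simplifies to sin(π/189) = 0.016621.
ω* = 2/(1+0.016621) = 1.96730
[ρ_SOR] ω* − 1 = 0.96730.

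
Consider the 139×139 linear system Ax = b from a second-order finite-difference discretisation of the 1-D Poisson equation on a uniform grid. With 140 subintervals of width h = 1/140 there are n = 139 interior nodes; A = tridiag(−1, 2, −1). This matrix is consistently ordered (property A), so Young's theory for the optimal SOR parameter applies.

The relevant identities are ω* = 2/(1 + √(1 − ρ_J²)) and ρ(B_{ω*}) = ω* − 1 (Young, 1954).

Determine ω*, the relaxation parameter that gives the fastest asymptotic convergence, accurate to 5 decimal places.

n=139: λ(B_J) = 1 − λ(A)/2 = cos(kπ/140); k=1 gives ρ_J = 0.99975.
root = sin(π/140) = 0.022438  (since 1−cos² = sin²).
Then 2/(1+√(1−ρ_J²)) = 2/(1+0.022438); ω* = 2/1.022438 = 1.95611.
ρ_SOR = ω* − 1 = 1.95611 − 1 = 0.95611.

ω* = 1.95611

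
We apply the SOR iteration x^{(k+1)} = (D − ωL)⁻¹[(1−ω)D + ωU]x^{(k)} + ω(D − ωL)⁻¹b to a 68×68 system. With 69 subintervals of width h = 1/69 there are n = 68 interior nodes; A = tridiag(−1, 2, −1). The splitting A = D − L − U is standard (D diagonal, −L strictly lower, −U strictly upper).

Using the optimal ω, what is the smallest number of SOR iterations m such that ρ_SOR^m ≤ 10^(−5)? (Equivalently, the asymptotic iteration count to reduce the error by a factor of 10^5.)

spectrum of D⁻¹(L+U) = {cos(kπ/69) : 1≤k≤68}; ρ_J = cos(π/69) = 0.9989637.
root = sin(π/69) = 0.0455146  (since 1−cos² = sin²).
Young: ω* = 2/(1+√(1−ρ_J²)) = 2/(1+0.0455146) = 2/1.0455146 = 1.9129336.
At ω = 1.9129336 every |λ(B_ω)| = ω−1, so ρ_SOR = 0.9129336.
(0.9129336)^m ≤ 10^{−5}  ⇒  m·ln(0.9129336) ≤ −5·ln10  ⇒  m ≥ 126.387  ⇒  m = 127

m = 127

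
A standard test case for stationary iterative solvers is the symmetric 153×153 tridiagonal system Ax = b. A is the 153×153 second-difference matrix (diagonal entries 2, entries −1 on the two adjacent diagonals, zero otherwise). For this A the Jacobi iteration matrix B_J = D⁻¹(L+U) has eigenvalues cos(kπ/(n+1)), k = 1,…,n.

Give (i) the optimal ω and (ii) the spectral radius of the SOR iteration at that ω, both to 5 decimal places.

B_J for the 153×153 system has eigenvalues cos(kπ/154); ρ_J = cos(π/154) = 0.99979.
1 − cos²(π/154) = sin²(π/154) ⇒ √(1−ρ_J²) = sin(π/154) = 0.020399.
Young: ω* = 2/(1+√(1−ρ_J²)) = 2/(1+0.020399) = 2/1.020399 = 1.96002.
[ρ_SOR] ω* − 1 = 0.96002.

ω* = 1.96002, ρ_SOR = 0.96002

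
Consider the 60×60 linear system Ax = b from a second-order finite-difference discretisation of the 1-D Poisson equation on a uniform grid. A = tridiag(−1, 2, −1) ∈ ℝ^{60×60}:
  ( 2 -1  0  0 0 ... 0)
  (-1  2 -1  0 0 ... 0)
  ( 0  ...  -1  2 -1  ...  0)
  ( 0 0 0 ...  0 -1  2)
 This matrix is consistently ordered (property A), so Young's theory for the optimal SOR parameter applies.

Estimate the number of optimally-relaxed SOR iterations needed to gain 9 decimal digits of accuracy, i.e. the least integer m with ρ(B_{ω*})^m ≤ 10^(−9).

spectrum of D⁻¹(L+U) = {cos(kπ/61) : 1≤k≤60}; ρ_J = cos(π/61) = 0.9986741.
1 − cos²(π/61) = sin²(π/61) ⇒ √(1−ρ_J²) = sin(π/61) = 0.0514788.
So ω* = 2/1.0514788 = 1.9020830 (Young).
ρ_SOR = ω* − 1 ≈ 0.9020830.
m ≥ 9·ln10 / (−ln 0.9020830) = 201.101; smallest integer m = 202.

m = 202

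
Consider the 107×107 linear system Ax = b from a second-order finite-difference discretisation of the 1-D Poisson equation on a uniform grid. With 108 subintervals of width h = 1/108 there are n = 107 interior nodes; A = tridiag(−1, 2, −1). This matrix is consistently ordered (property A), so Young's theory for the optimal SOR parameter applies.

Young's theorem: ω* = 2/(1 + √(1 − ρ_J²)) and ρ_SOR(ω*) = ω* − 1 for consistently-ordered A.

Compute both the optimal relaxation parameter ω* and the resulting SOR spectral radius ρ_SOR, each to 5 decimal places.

ω* = 1.94347, ρ_SOR = 0.94347

[ρ_J] n=107: ρ(B_J) = cos(π/(n+1)) = cos(π/108) = 0.99958.
root = sin(π/108) = 0.029085  (since 1−cos² = sin²).
ω* = 2/(1+0.029085) = 1.94347
Hence ρ(B_{ω*}) = 1.94347 − 1 = 0.94347.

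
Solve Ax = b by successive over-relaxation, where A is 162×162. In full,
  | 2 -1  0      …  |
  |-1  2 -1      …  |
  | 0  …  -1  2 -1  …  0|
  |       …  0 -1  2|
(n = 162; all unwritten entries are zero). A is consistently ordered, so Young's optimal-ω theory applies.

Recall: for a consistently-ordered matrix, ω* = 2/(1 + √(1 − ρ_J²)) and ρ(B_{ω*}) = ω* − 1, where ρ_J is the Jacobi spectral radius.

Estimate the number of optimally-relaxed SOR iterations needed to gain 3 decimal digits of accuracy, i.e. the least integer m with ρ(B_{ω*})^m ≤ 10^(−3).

n=162: λ(B_J) = 1 − λ(A)/2 = cos(kπ/163); k=1 gives ρ_J = 0.9998143.
1 − cos²(π/163) = sin²(π/163) ⇒ √(1−ρ_J²) = sin(π/163) = 0.0192724.
Then 2/(1+√(1−ρ_J²)) = 2/(1+0.0192724); ω* = 2/1.0192724 = 1.9621840.
Hence ρ(B_{ω*}) = 1.9621840 − 1 = 0.9621840.
3·ln10 = 6.90776; −ln(0.9621840) = 0.0385496; m = ⌈6.90776/0.0385496⌉ = ⌈179.191⌉ = 180.

m = 180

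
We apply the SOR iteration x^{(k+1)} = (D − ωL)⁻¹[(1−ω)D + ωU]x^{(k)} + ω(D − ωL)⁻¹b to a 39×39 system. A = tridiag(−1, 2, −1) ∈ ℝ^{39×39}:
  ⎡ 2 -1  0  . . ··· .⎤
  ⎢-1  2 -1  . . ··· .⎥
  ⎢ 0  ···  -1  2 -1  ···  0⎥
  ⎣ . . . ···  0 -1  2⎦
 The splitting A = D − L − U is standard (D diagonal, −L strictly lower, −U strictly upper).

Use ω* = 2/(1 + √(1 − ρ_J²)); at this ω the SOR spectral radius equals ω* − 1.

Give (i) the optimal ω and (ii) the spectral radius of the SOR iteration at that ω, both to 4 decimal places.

spectrum of D⁻¹(L+U) = {cos(kπ/40) : 1≤k≤39}; ρ_J = cos(π/40) = 0.9969.
root = sin(π/40) = 0.07846  (since 1−cos² = sin²).
ω* = 2 / (1 + 0.07846) = 2 / 1.07846 ≈ 1.8545.
and ρ(B_{ω*}) = 1.8545 − 1 = 0.8545.

ω* = 1.8545, ρ_SOR = 0.8545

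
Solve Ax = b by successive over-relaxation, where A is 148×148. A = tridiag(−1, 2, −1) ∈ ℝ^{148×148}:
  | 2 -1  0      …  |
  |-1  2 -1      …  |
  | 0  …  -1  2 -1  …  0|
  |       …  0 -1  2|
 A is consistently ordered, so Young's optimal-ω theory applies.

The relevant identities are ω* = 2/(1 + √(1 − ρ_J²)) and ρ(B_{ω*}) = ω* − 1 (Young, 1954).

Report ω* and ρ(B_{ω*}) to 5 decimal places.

ω* = 1.95870, ρ_SOR = 0.95870

spectrum of D⁻¹(L+U) = {cos(kπ/149) : 1≤k≤148}; ρ_J = cos(π/149) = 0.99978.
√(1−ρ_J²) simplifies to sin(π/149) = 0.021083.
Then 2/(1+√(1−ρ_J²)) = 2/(1+0.021083); ω* = 2/1.021083 = 1.95870.
ρ(B_{ω*}) = ω*−1 = 0.95870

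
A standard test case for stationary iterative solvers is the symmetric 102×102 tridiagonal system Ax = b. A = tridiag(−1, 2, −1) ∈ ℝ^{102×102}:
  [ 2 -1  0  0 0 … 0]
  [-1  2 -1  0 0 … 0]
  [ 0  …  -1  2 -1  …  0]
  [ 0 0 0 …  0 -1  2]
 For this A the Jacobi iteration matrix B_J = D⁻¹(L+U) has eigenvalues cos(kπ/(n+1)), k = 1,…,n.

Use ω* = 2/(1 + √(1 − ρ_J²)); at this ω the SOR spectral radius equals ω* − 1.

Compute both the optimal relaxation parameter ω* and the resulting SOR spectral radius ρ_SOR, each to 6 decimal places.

[ρ_J] n=102: ρ(B_J) = cos(π/(n+1)) = cos(π/103) = 0.999535.
√(1−ρ_J²) simplifies to sin(π/103) = 0.0304962.
ω* = 2/(1+0.0304962) = 1.940813
ρ(B_{ω*}) = ω*−1 = 0.940813

ω* = 1.940813, ρ_SOR = 0.940813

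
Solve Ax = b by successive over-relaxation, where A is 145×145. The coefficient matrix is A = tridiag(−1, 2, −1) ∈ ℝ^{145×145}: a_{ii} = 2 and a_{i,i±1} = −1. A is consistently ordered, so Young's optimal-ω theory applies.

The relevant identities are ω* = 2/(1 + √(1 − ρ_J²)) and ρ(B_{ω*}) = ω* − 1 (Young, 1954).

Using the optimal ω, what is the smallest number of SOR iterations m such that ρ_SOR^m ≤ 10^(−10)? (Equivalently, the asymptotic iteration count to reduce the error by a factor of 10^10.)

With n=145, ρ(Jacobi) = cos(π/146) = 0.9997685.
1 − cos²(π/146) = sin²(π/146) ⇒ √(1−ρ_J²) = sin(π/146) = 0.0215161.
Young: ω* = 2/(1+√(1−ρ_J²)) = 2/(1+0.0215161) = 2/1.0215161 = 1.9578742.
At ω = 1.9578742 every |λ(B_ω)| = ω−1, so ρ_SOR = 0.9578742.
(0.9578742)^m ≤ 10^{−10}  ⇒  m·ln(0.9578742) ≤ −10·ln10  ⇒  m ≥ 535.003  ⇒  m = 536

m = 536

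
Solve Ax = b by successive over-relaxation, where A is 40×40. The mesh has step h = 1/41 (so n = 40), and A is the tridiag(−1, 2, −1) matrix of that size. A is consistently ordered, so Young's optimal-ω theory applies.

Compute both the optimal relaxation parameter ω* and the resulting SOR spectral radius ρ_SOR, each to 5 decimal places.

ω* = 1.85779, ρ_SOR = 0.85779

½·tridiag(1,0,1) at n=40: λ_k = cos(kπ/41); max |λ| at k=1 ⇒ ρ_J = cos(π/41) ≈ 0.99707.
√(1−ρ_J²) = |sin(π/41)| = 0.076549
So ω* = 2/1.076549 = 1.85779 (Young).
At ω = 1.85779 every |λ(B_ω)| = ω−1, so ρ_SOR = 0.85779.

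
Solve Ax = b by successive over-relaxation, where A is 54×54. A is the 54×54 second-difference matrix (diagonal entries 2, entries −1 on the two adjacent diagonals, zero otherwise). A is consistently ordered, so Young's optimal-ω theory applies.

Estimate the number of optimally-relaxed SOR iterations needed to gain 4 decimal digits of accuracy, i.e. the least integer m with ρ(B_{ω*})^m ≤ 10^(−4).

m = 81

n=54: λ(B_J) = 1 − λ(A)/2 = cos(kπ/55); k=1 gives ρ_J = 0.9983691.
√(1 − cos²(π/55)) = sin(π/55) ≈ 0.0570888.
[ω*] 2 ÷ (1 + 0.0570888) = 2 ÷ 1.0570888 = 1.8919886.
At ω = 1.8919886 every |λ(B_ω)| = ω−1, so ρ_SOR = 0.8919886.
For 4 digits: m = 4·ln10 / (−ln 0.8919886) = 9.21034/0.114302 = 80.579; round up → m = 81.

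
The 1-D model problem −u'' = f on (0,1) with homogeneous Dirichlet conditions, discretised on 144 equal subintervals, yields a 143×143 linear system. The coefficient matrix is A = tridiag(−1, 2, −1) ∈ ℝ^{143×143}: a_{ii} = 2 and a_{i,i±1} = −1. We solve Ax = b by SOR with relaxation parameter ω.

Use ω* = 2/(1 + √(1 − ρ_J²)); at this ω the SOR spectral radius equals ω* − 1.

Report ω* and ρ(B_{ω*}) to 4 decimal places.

½·tridiag(1,0,1) at n=143: λ_k = cos(kπ/144); max |λ| at k=1 ⇒ ρ_J = cos(π/144) ≈ 0.9998.
1 − cos²(π/144) = sin²(π/144) ⇒ √(1−ρ_J²) = sin(π/144) = 0.02181.
ω* = 2/(1+0.02181) = 1.9573
and ρ(B_{ω*}) = 1.9573 − 1 = 0.9573.

ω* = 1.9573, ρ_SOR = 0.9573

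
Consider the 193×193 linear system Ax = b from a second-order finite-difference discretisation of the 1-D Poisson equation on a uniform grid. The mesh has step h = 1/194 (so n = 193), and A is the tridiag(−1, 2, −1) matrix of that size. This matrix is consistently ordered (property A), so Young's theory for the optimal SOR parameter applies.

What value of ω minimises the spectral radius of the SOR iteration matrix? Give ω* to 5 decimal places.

½·tridiag(1,0,1) at n=193: λ_k = cos(kπ/194); max |λ| at k=1 ⇒ ρ_J = cos(π/194) ≈ 0.99987.
√(1−ρ_J²) simplifies to sin(π/194) = 0.016193.
ω* = 2/(1 + 0.016193) = 2/1.016193 = 1.96813.
ρ_SOR = ω* − 1 = 1.96813 − 1 = 0.96813.

ω* = 1.96813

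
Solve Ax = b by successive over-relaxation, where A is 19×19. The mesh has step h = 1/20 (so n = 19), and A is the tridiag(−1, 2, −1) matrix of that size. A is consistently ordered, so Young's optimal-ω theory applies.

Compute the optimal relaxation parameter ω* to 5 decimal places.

ω* = 1.72945

ρ_J = max_k |cos(kπ/20)| = cos(π/20) = 0.98769
1 − cos²(π/20) = sin²(π/20) ⇒ √(1−ρ_J²) = sin(π/20) = 0.156434.
ω* = 2/(1 + 0.156434) = 2/1.156434 = 1.72945.
ρ_SOR = ω* − 1 ≈ 0.72945.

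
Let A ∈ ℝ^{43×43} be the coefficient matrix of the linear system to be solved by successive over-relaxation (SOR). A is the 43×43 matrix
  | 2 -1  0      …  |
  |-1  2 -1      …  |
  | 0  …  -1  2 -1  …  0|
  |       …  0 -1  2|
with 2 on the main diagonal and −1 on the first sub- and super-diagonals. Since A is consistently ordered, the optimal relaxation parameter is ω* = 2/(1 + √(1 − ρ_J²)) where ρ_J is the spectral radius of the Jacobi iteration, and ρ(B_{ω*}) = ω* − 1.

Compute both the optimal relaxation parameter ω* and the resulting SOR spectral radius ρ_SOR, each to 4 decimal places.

ω* = 1.8668, ρ_SOR = 0.8668

½·tridiag(1,0,1) at n=43: λ_k = cos(kπ/44); max |λ| at k=1 ⇒ ρ_J = cos(π/44) ≈ 0.9975.
√(1−ρ_J²) simplifies to sin(π/44) = 0.07134.
Then 2/(1+√(1−ρ_J²)) = 2/(1+0.07134); ω* = 2/1.07134 = 1.8668.
Hence ρ(B_{ω*}) = 1.8668 − 1 = 0.8668.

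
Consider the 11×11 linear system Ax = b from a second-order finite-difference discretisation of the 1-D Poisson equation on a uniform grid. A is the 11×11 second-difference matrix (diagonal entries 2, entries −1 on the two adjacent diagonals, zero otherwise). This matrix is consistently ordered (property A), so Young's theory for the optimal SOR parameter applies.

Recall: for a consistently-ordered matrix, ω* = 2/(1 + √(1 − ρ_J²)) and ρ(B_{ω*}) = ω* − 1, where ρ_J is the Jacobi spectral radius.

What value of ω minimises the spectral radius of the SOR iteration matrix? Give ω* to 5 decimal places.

spectrum of D⁻¹(L+U) = {cos(kπ/12) : 1≤k≤11}; ρ_J = cos(π/12) = 0.96593.
√(1 − cos²(π/12)) = sin(π/12) ≈ 0.258819.
ω* = 2/(1 + 0.258819) = 2/1.258819 = 1.58879.
[ρ_SOR] ω* − 1 = 0.58879.

ω* = 1.58879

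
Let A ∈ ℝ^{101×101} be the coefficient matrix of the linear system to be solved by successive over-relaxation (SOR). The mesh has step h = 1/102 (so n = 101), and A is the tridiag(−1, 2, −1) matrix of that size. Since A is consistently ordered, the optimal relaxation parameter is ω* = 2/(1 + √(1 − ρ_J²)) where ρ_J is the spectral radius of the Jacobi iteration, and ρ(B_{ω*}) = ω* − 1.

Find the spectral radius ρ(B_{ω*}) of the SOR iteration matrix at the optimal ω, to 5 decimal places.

ρ_SOR = 0.94025

B_J for the 101×101 system has eigenvalues cos(kπ/102); ρ_J = cos(π/102) = 0.99953.
1 − cos²(π/102) = sin²(π/102) ⇒ √(1−ρ_J²) = sin(π/102) = 0.030795.
Then 2/(1+√(1−ρ_J²)) = 2/(1+0.030795); ω* = 2/1.030795 = 1.94025.
Hence ρ(B_{ω*}) = 1.94025 − 1 = 0.94025.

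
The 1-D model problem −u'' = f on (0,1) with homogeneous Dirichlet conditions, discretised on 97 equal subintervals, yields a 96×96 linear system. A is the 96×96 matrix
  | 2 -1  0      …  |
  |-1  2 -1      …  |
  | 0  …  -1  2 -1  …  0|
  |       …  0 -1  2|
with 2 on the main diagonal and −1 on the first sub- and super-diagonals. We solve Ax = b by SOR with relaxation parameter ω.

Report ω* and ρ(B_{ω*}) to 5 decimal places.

ω* = 1.93727, ρ_SOR = 0.93727

n=96: λ(B_J) = 1 − λ(A)/2 = cos(kπ/97); k=1 gives ρ_J = 0.99948.
√(1−ρ_J²) simplifies to sin(π/97) = 0.032382.
ω* = 2/(1+0.032382) = 1.93727
[ρ_SOR] ω* − 1 = 0.93727.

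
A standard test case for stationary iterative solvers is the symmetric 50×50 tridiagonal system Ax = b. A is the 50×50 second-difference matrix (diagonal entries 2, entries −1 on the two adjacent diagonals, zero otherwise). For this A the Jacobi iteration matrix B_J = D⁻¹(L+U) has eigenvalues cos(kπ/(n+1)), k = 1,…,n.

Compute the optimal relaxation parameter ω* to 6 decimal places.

ρ_J = max_k |cos(kπ/51)| = cos(π/51) = 0.998103
√(1−ρ_J²) simplifies to sin(π/51) = 0.0615609.
[ω*] 2 ÷ (1 + 0.0615609) = 2 ÷ 1.0615609 = 1.884018.
[ρ_SOR] ω* − 1 = 0.884018.

ω* = 1.884018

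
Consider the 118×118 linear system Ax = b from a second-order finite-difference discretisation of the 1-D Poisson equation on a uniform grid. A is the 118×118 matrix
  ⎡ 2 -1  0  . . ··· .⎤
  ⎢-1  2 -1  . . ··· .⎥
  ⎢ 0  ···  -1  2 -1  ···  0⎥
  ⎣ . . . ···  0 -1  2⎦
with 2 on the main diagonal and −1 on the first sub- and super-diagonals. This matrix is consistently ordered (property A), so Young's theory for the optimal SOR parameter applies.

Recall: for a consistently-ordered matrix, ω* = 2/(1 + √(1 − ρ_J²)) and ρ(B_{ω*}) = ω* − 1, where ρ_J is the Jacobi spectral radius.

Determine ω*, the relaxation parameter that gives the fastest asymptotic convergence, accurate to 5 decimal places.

ρ_J = max_k |cos(kπ/119)| = cos(π/119) = 0.99965
root = sin(π/119) = 0.026397  (since 1−cos² = sin²).
Then 2/(1+√(1−ρ_J²)) = 2/(1+0.026397); ω* = 2/1.026397 = 1.94856.
ρ_SOR = ω* − 1 ≈ 0.94856.

ω* = 1.94856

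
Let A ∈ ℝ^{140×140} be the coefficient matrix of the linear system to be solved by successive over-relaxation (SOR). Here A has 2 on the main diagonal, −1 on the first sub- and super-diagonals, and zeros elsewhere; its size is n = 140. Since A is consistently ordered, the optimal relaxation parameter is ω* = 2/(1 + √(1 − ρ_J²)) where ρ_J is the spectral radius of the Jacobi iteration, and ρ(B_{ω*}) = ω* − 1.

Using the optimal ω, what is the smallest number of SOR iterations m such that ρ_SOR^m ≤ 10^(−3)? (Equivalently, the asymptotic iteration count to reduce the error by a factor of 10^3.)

m = 156

½·tridiag(1,0,1) at n=140: λ_k = cos(kπ/141); max |λ| at k=1 ⇒ ρ_J = cos(π/141) ≈ 0.9997518.
√(1−ρ_J²) = |sin(π/141)| = 0.0222790
ω* = 2/(1+0.0222790) = 1.9564131
ρ_SOR = ω* − 1 ≈ 0.9564131.
3·ln10 = 6.90776; −ln(0.9564131) = 0.0445653; m = ⌈6.90776/0.0445653⌉ = ⌈155.003⌉ = 156.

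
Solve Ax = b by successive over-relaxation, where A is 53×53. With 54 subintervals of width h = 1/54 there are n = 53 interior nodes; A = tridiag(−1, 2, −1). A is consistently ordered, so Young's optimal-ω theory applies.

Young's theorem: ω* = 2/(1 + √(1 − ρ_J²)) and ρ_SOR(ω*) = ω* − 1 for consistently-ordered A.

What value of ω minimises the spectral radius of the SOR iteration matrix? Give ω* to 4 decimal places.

ω* = 1.8901

spectrum of D⁻¹(L+U) = {cos(kπ/54) : 1≤k≤53}; ρ_J = cos(π/54) = 0.9983.
√(1 − cos²(π/54)) = sin(π/54) ≈ 0.05814.
Then 2/(1+√(1−ρ_J²)) = 2/(1+0.05814); ω* = 2/1.05814 = 1.8901.
and ρ(B_{ω*}) = 1.8901 − 1 = 0.8901.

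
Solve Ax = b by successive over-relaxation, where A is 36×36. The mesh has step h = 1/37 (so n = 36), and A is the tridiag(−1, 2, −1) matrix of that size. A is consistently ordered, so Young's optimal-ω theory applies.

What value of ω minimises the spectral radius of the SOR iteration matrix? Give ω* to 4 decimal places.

ω* = 1.8436

n=36: λ(B_J) = 1 − λ(A)/2 = cos(kπ/37); k=1 gives ρ_J = 0.9964.
√(1 − cos²(π/37)) = sin(π/37) ≈ 0.08481.
ω* = 2 / (1 + 0.08481) = 2 / 1.08481 ≈ 1.8436.
[ρ_SOR] ω* − 1 = 0.8436.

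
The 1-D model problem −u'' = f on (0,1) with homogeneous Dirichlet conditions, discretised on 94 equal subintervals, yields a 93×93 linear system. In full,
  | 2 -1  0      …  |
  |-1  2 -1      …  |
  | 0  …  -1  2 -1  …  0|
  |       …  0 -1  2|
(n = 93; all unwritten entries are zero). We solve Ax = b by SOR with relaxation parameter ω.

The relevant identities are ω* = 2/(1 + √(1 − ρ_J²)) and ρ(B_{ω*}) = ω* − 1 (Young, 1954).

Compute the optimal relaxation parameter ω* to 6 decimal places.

ω* = 1.935331

spectrum of D⁻¹(L+U) = {cos(kπ/94) : 1≤k≤93}; ρ_J = cos(π/94) = 0.999442.
1 − cos²(π/94) = sin²(π/94) ⇒ √(1−ρ_J²) = sin(π/94) = 0.0334150.
ω* = 2/(1+0.0334150) = 1.935331
At ω = 1.935331 every |λ(B_ω)| = ω−1, so ρ_SOR = 0.935331.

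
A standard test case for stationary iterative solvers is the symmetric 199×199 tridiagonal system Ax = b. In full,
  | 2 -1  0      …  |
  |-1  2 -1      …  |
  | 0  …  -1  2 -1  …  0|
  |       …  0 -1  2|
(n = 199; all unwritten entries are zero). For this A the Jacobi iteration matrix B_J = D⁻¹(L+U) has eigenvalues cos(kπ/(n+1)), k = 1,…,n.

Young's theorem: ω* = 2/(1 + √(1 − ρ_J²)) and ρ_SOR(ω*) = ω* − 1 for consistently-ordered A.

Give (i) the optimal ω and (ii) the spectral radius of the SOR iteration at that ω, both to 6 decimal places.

B_J for the 199×199 system has eigenvalues cos(kπ/200); ρ_J = cos(π/200) = 0.999877.
root = sin(π/200) = 0.0157073  (since 1−cos² = sin²).
ω* = 2/(1+0.0157073) = 1.969071
and ρ(B_{ω*}) = 1.969071 − 1 = 0.969071.

ω* = 1.969071, ρ_SOR = 0.969071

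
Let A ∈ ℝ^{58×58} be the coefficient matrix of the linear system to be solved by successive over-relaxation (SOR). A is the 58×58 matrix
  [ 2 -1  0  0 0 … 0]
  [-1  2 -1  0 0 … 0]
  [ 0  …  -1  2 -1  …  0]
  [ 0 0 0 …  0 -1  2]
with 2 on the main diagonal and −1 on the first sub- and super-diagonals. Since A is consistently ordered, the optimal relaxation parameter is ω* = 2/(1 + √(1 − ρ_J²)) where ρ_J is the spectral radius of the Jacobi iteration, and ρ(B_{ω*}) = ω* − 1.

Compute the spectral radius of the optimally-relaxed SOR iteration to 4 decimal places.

n=58: λ(B_J) = 1 − λ(A)/2 = cos(kπ/59); k=1 gives ρ_J = 0.9986.
√(1 − cos²(π/59)) = sin(π/59) ≈ 0.05322.
ω* = 2/(1+0.05322) = 1.8989
ρ_SOR = ω* − 1 ≈ 0.8989.

ρ_SOR = 0.8989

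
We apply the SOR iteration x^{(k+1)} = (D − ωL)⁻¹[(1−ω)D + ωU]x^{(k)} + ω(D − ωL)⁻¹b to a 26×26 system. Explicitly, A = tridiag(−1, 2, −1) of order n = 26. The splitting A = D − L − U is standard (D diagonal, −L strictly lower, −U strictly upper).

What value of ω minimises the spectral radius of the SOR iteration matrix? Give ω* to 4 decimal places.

spectrum of D⁻¹(L+U) = {cos(kπ/27) : 1≤k≤26}; ρ_J = cos(π/27) = 0.9932.
1 − cos²(π/27) = sin²(π/27) ⇒ √(1−ρ_J²) = sin(π/27) = 0.11609.
ω* = 2 / (1 + 0.11609) = 2 / 1.11609 ≈ 1.7920.
[ρ_SOR] ω* − 1 = 0.7920.

ω* = 1.7920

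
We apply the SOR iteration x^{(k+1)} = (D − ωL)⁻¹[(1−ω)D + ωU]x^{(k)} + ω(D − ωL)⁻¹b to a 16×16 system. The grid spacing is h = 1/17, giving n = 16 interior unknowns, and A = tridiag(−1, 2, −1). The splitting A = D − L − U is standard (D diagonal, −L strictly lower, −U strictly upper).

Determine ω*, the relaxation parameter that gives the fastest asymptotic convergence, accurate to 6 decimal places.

B_J for the 16×16 system has eigenvalues cos(kπ/17); ρ_J = cos(π/17) = 0.982973.
√(1−ρ_J²) simplifies to sin(π/17) = 0.1837495.
ω* = 2 / (1 + 0.1837495) = 2 / 1.1837495 ≈ 1.689547.
Hence ρ(B_{ω*}) = 1.689547 − 1 = 0.689547.

ω* = 1.689547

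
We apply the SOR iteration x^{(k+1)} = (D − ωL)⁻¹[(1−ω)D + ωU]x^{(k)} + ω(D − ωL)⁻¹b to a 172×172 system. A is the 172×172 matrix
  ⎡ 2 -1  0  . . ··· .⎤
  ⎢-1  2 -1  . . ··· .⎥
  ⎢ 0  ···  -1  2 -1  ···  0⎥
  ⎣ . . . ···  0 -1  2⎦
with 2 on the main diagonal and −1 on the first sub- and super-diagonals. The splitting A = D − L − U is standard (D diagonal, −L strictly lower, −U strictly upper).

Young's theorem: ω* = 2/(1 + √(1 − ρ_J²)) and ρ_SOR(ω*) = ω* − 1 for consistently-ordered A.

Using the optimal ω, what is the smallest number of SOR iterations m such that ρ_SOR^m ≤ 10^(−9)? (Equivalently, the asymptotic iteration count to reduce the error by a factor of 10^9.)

m = 571

n=172: λ(B_J) = 1 − λ(A)/2 = cos(kπ/173); k=1 gives ρ_J = 0.9998351.
1 − cos²(π/173) = sin²(π/173) ⇒ √(1−ρ_J²) = sin(π/173) = 0.0181585.
So ω* = 2/1.0181585 = 1.9643307 (Young).
At ω = 1.9643307 every |λ(B_ω)| = ω−1, so ρ_SOR = 0.9643307.
Need (0.9643307)^m ≤ 10^(−9): m ≥ 9·ln10/|ln 0.9643307| = 20.7233/0.036321 = 570.560 ⇒ m = 571.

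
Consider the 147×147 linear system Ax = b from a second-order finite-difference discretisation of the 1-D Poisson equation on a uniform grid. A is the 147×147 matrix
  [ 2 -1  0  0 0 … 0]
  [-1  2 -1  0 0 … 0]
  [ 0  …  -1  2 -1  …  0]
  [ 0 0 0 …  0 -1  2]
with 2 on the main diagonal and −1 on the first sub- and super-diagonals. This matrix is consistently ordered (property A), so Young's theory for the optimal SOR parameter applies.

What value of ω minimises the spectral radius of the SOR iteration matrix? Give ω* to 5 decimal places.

ω* = 1.95843

ρ_J = max_k |cos(kπ/148)| = cos(π/148) = 0.99977
√(1−ρ_J²) simplifies to sin(π/148) = 0.021225.
ω* = 2/(1+0.021225) = 1.95843
ρ_SOR = ω* − 1 = 1.95843 − 1 = 0.95843.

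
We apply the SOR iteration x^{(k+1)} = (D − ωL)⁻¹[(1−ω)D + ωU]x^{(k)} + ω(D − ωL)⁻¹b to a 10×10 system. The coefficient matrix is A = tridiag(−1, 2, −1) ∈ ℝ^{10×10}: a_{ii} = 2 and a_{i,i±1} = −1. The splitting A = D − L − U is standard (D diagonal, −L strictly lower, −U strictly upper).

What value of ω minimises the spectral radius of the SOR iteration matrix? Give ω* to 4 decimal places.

ρ_J = max_k |cos(kπ/11)| = cos(π/11) = 0.9595
√(1−ρ_J²) = |sin(π/11)| = 0.28173
[ω*] 2 ÷ (1 + 0.28173) = 2 ÷ 1.28173 = 1.5604.
ρ_SOR = ω* − 1 = 1.5604 − 1 = 0.5604.

ω* = 1.5604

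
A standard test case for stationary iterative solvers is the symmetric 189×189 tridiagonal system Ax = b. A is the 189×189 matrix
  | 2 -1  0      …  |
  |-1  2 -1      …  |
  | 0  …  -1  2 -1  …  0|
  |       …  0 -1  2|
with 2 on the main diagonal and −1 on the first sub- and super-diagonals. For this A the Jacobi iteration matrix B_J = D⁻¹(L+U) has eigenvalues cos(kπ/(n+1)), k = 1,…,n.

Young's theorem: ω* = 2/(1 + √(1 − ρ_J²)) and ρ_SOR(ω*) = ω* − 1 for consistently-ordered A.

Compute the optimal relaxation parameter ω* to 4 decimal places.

ω* = 1.9675

½·tridiag(1,0,1) at n=189: λ_k = cos(kπ/190); max |λ| at k=1 ⇒ ρ_J = cos(π/190) ≈ 0.9999.
1 − cos²(π/190) = sin²(π/190) ⇒ √(1−ρ_J²) = sin(π/190) = 0.01653.
[ω*] 2 ÷ (1 + 0.01653) = 2 ÷ 1.01653 = 1.9675.
Hence ρ(B_{ω*}) = 1.9675 − 1 = 0.9675.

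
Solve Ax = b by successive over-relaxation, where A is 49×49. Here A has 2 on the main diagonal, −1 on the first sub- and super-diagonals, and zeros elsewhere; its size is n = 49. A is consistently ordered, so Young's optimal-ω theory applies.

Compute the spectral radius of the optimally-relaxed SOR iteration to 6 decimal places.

ρ_SOR = 0.881838

½·tridiag(1,0,1) at n=49: λ_k = cos(kπ/50); max |λ| at k=1 ⇒ ρ_J = cos(π/50) ≈ 0.998027.
root = sin(π/50) = 0.0627905  (since 1−cos² = sin²).
So ω* = 2/1.0627905 = 1.881838 (Young).
[ρ_SOR] ω* − 1 = 0.881838.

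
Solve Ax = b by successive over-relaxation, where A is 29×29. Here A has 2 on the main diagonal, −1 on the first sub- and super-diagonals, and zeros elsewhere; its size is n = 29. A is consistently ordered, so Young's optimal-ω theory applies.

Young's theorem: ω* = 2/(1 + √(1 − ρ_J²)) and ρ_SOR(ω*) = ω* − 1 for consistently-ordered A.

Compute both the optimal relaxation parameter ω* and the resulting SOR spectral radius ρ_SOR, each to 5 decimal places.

ω* = 1.81073, ρ_SOR = 0.81073

n=29: λ(B_J) = 1 − λ(A)/2 = cos(kπ/30); k=1 gives ρ_J = 0.99452.
√(1−ρ_J²) = |sin(π/30)| = 0.104528
So ω* = 2/1.104528 = 1.81073 (Young).
At ω = 1.81073 every |λ(B_ω)| = ω−1, so ρ_SOR = 0.81073.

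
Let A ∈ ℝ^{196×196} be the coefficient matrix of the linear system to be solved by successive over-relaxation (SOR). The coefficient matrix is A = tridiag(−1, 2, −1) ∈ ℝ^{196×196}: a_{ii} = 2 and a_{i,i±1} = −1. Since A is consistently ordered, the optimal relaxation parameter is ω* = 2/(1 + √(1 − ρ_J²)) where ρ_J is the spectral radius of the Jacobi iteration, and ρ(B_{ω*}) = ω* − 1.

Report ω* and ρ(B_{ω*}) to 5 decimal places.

ω* = 1.96861, ρ_SOR = 0.96861

spectrum of D⁻¹(L+U) = {cos(kπ/197) : 1≤k≤196}; ρ_J = cos(π/197) = 0.99987.
√(1 − cos²(π/197)) = sin(π/197) ≈ 0.015946.
Young: ω* = 2/(1+√(1−ρ_J²)) = 2/(1+0.015946) = 2/1.015946 = 1.96861.
At ω = 1.96861 every |λ(B_ω)| = ω−1, so ρ_SOR = 0.96861.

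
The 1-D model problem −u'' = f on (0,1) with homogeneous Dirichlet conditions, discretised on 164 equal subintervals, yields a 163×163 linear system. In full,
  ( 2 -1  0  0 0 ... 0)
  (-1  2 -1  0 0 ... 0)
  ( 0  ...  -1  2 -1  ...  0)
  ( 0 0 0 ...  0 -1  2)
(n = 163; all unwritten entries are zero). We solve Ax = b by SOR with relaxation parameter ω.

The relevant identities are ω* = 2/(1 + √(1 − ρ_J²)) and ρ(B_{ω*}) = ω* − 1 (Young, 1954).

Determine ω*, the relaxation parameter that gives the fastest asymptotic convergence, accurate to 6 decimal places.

With n=163, ρ(Jacobi) = cos(π/164) = 0.999817.
1 − cos²(π/164) = sin²(π/164) ⇒ √(1−ρ_J²) = sin(π/164) = 0.0191549.
ω* = 2/(1+0.0191549) = 1.962410
ρ_SOR = ω* − 1 = 1.962410 − 1 = 0.962410.

ω* = 1.962410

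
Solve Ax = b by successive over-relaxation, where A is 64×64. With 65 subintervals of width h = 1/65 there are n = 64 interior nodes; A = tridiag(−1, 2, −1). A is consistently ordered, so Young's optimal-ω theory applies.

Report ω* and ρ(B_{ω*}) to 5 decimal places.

ρ_J = max_k |cos(kπ/65)| = cos(π/65) = 0.99883
√(1−ρ_J²) = |sin(π/65)| = 0.048313
Young: ω* = 2/(1+√(1−ρ_J²)) = 2/(1+0.048313) = 2/1.048313 = 1.90783.
and ρ(B_{ω*}) = 1.90783 − 1 = 0.90783.

ω* = 1.90783, ρ_SOR = 0.90783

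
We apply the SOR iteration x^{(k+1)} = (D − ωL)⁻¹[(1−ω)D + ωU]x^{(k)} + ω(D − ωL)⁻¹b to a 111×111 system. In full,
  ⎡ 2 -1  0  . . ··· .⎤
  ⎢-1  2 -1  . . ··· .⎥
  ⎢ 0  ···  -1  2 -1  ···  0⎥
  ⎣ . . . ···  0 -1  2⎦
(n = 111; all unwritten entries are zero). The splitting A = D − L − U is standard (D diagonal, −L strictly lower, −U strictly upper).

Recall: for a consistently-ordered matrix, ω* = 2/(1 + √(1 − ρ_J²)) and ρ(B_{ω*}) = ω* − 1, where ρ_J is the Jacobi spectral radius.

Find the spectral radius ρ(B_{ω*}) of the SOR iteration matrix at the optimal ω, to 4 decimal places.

ρ_SOR = 0.9454

spectrum of D⁻¹(L+U) = {cos(kπ/112) : 1≤k≤111}; ρ_J = cos(π/112) = 0.9996.
√(1−ρ_J²) = |sin(π/112)| = 0.02805
So ω* = 2/1.02805 = 1.9454 (Young).
At ω = 1.9454 every |λ(B_ω)| = ω−1, so ρ_SOR = 0.9454.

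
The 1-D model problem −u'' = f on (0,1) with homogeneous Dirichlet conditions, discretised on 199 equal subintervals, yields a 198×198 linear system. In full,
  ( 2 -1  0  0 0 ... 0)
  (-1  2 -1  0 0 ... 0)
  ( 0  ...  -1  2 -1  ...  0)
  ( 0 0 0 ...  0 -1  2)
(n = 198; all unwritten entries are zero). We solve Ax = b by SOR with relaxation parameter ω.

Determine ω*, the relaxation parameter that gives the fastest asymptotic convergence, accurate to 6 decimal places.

ρ_J = max_k |cos(kπ/199)| = cos(π/199) = 0.999875
√(1 − cos²(π/199)) = sin(π/199) ≈ 0.0157862.
Young: ω* = 2/(1+√(1−ρ_J²)) = 2/(1+0.0157862) = 2/1.0157862 = 1.968918.
and ρ(B_{ω*}) = 1.968918 − 1 = 0.968918.

ω* = 1.968918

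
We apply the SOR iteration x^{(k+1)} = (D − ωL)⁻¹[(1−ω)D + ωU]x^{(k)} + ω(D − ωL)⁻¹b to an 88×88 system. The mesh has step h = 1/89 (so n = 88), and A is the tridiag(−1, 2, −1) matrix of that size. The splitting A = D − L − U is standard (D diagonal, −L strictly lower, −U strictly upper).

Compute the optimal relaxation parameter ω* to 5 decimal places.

½·tridiag(1,0,1) at n=88: λ_k = cos(kπ/89); max |λ| at k=1 ⇒ ρ_J = cos(π/89) ≈ 0.99938.
1 − cos²(π/89) = sin²(π/89) ⇒ √(1−ρ_J²) = sin(π/89) = 0.035291.
So ω* = 2/1.035291 = 1.93182 (Young).
At ω = 1.93182 every |λ(B_ω)| = ω−1, so ρ_SOR = 0.93182.

ω* = 1.93182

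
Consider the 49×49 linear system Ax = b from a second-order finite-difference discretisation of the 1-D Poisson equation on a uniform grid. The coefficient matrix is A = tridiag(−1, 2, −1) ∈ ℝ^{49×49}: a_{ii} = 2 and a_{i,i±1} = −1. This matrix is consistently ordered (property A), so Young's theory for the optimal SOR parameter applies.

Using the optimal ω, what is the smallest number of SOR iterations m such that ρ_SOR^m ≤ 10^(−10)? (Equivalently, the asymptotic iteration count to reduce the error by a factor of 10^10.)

[ρ_J] n=49: ρ(B_J) = cos(π/(n+1)) = cos(π/50) = 0.9980267.
1 − cos²(π/50) = sin²(π/50) ⇒ √(1−ρ_J²) = sin(π/50) = 0.0627905.
[ω*] 2 ÷ (1 + 0.0627905) = 2 ÷ 1.0627905 = 1.8818384.
At ω = 1.8818384 every |λ(B_ω)| = ω−1, so ρ_SOR = 0.8818384.
Need (0.8818384)^m ≤ 10^(−10): m ≥ 10·ln10/|ln 0.8818384| = 23.0259/0.125746 = 183.114 ⇒ m = 184.

m = 184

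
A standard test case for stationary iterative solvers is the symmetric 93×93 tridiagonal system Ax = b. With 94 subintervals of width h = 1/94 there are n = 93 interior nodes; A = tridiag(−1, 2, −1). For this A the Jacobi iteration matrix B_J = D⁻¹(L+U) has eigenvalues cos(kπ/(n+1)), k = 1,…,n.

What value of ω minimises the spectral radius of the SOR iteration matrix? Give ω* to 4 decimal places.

B_J for the 93×93 system has eigenvalues cos(kπ/94); ρ_J = cos(π/94) = 0.9994.
√(1−ρ_J²) simplifies to sin(π/94) = 0.03341.
ω* = 2/(1+0.03341) = 1.9353
ρ_SOR = ω* − 1 = 1.9353 − 1 = 0.9353.

ω* = 1.9353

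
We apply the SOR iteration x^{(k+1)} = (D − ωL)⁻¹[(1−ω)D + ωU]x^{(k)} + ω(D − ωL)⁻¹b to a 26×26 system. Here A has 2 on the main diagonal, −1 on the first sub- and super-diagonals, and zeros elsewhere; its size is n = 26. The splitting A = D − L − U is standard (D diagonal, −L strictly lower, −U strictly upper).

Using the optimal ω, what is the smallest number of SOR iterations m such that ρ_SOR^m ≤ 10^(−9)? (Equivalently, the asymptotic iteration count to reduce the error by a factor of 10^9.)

n=26: λ(B_J) = 1 − λ(A)/2 = cos(kπ/27); k=1 gives ρ_J = 0.9932384.
√(1−ρ_J²) simplifies to sin(π/27) = 0.1160929.
So ω* = 2/1.1160929 = 1.7919655 (Young).
[ρ_SOR] ω* − 1 = 0.7919655.
ρ_SOR^m ≤ 10^(−9) ⇔ m ≥ 9·ln10/(−ln 0.7919655) = 20.7233/0.233237 = 88.851; m = ⌈88.851⌉ = 89.

m = 89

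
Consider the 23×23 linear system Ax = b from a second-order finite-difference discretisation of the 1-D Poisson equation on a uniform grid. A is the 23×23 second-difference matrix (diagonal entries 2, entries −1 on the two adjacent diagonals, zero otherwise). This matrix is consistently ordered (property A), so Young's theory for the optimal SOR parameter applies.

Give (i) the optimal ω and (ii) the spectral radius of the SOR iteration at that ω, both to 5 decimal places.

½·tridiag(1,0,1) at n=23: λ_k = cos(kπ/24); max |λ| at k=1 ⇒ ρ_J = cos(π/24) ≈ 0.99144.
1 − cos²(π/24) = sin²(π/24) ⇒ √(1−ρ_J²) = sin(π/24) = 0.130526.
Then 2/(1+√(1−ρ_J²)) = 2/(1+0.130526); ω* = 2/1.130526 = 1.76909.
At ω = 1.76909 every |λ(B_ω)| = ω−1, so ρ_SOR = 0.76909.

ω* = 1.76909, ρ_SOR = 0.76909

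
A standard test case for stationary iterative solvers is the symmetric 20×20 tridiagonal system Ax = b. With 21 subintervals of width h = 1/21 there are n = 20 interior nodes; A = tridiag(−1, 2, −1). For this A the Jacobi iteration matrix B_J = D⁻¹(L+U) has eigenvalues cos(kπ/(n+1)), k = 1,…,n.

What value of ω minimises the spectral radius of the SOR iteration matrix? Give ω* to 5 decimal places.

ρ_J = max_k |cos(kπ/21)| = cos(π/21) = 0.98883
√(1 − cos²(π/21)) = sin(π/21) ≈ 0.149042.
Young: ω* = 2/(1+√(1−ρ_J²)) = 2/(1+0.149042) = 2/1.149042 = 1.74058.
ρ_SOR = ω* − 1 = 1.74058 − 1 = 0.74058.

ω* = 1.74058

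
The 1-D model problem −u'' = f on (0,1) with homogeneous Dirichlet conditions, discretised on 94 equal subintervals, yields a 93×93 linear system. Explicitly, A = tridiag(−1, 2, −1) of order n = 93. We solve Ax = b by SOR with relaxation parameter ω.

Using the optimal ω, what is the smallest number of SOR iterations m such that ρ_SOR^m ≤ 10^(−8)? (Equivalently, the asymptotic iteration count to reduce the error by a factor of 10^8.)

ρ_J = max_k |cos(kπ/94)| = cos(π/94) = 0.9994416
root = sin(π/94) = 0.0334150  (since 1−cos² = sin²).
[ω*] 2 ÷ (1 + 0.0334150) = 2 ÷ 1.0334150 = 1.9353309.
Hence ρ(B_{ω*}) = 1.9353309 − 1 = 0.9353309.
8·ln10 = 18.4207; −ln(0.9353309) = 0.0668549; m = ⌈18.4207/0.0668549⌉ = ⌈275.533⌉ = 276.

m = 276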